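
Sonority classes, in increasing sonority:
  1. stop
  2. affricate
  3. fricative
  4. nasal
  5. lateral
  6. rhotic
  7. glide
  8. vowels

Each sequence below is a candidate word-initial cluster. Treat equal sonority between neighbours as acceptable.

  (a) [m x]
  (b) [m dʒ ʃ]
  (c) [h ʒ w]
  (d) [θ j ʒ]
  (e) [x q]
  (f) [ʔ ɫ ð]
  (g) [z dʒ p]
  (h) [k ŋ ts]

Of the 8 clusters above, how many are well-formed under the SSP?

(a) 4-3 → violates
(b) 4-2-3 → violates
(c) 3-3-7 → obeys
(d) 3-7-3 → violates
(e) 3-1 → violates
(f) 1-5-3 → violates
(g) 3-2-1 → violates
(h) 1-4-2 → violates

1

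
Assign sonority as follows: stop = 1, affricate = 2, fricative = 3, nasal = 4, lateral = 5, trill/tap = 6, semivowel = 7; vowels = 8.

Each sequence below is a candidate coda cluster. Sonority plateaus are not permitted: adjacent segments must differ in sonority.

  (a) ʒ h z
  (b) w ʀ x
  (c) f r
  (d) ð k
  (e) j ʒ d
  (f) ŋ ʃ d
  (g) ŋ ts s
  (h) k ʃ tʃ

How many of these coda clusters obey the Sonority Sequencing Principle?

4

(a) 3-3-3 → violates
(b) 7-6-3 → obeys
(c) 3-6 → violates
(d) 3-1 → obeys
(e) 7-3-1 → obeys
(f) 4-3-1 → obeys
(g) 4-2-3 → violates
(h) 1-3-2 → violates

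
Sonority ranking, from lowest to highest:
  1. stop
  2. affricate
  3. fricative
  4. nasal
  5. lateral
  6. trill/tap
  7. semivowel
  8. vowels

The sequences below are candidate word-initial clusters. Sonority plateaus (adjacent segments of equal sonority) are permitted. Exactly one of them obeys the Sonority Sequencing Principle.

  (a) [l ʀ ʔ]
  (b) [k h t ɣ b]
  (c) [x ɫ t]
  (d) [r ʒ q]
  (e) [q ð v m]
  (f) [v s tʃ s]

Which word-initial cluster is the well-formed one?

e

(a) sonority 5-6-1: ill-formed.
(b) sonority 1-3-1-3-1: ill-formed.
(c) sonority 3-5-1: ill-formed.
(d) sonority 6-3-1: ill-formed.
(e) sonority 1-3-3-4: well-formed.
(f) sonority 3-3-2-3: ill-formed.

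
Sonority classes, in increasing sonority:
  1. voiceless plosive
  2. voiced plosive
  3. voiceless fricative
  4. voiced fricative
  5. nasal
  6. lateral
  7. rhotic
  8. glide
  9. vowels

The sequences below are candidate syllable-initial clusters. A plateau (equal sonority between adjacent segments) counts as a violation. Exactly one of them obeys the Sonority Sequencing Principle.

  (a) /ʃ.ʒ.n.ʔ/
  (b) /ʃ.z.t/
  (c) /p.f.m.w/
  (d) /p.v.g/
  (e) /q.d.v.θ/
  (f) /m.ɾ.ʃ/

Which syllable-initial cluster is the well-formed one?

c

(a) 3-4-5-1 → violates
(b) 3-4-1 → violates
(c) 1-3-5-8 → obeys
(d) 1-4-2 → violates
(e) 1-2-4-3 → violates
(f) 5-7-3 → violates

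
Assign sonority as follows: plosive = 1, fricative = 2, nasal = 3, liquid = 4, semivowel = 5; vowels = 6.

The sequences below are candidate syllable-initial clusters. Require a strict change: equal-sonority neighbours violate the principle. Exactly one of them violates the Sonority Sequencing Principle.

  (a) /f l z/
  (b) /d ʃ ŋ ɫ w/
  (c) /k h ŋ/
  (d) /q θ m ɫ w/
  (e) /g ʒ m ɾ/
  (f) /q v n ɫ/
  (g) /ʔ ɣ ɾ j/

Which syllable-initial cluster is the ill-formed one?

a

(a) /f l z/: profile 2-4-2 — violates.
(b) /d ʃ ŋ ɫ w/: profile 1-2-3-4-5 — obeys.
(c) /k h ŋ/: profile 1-2-3 — obeys.
(d) /q θ m ɫ w/: profile 1-2-3-4-5 — obeys.
(e) /g ʒ m ɾ/: profile 1-2-3-4 — obeys.
(f) /q v n ɫ/: profile 1-2-3-4 — obeys.
(g) /ʔ ɣ ɾ j/: profile 1-2-4-5 — obeys.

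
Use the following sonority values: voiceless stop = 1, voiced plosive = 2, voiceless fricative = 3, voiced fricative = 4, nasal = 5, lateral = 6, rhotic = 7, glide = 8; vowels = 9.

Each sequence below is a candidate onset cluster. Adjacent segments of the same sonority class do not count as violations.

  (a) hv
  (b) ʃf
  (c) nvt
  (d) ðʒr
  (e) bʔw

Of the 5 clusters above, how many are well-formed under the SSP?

(a) sonority 3-4: well-formed.
(b) sonority 3-3: well-formed.
(c) sonority 5-4-1: ill-formed.
(d) sonority 4-4-7: well-formed.
(e) sonority 2-1-8: ill-formed.

3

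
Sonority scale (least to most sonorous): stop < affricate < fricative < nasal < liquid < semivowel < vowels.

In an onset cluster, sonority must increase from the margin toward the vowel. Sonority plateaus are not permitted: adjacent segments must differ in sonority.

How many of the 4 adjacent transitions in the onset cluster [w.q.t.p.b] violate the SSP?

/w/: semivowel = 6.
/q/: stop = 1.
/t/: stop = 1.
/p/: stop = 1.
/b/: stop = 1.
/w/→/q/: 6→1 (does not rise) — violation.
/q/→/t/: 1→1 (plateau) — violation.
/t/→/p/: 1→1 (plateau) — violation.
/p/→/b/: 1→1 (plateau) — violation.

4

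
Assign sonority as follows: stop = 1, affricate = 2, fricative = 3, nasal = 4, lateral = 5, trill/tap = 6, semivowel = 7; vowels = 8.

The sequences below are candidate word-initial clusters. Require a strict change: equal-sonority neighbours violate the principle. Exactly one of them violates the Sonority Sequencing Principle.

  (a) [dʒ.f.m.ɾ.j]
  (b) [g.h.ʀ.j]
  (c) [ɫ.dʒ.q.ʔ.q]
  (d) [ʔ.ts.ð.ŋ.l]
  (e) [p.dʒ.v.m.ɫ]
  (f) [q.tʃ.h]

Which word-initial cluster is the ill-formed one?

c

(a) sonority 2-3-4-6-7: well-formed.
(b) sonority 1-3-6-7: well-formed.
(c) sonority 5-2-1-1-1: ill-formed.
(d) sonority 1-2-3-4-5: well-formed.
(e) sonority 1-2-3-4-5: well-formed.
(f) sonority 1-2-3: well-formed.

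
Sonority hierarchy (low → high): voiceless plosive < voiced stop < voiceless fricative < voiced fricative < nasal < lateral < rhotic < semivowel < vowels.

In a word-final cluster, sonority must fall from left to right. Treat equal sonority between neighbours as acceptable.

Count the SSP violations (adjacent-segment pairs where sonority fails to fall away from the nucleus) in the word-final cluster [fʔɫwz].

/f/: voiceless fricative = 3.
/ʔ/: voiceless plosive = 1.
/ɫ/: lateral = 6.
/w/: semivowel = 8.
/z/: voiced fricative = 4.
/f/→/ʔ/: 3→1 (falls) — ok.
/ʔ/→/ɫ/: 1→6 (does not fall) — violation.
/ɫ/→/w/: 6→8 (does not fall) — violation.
/w/→/z/: 8→4 (falls) — ok.

2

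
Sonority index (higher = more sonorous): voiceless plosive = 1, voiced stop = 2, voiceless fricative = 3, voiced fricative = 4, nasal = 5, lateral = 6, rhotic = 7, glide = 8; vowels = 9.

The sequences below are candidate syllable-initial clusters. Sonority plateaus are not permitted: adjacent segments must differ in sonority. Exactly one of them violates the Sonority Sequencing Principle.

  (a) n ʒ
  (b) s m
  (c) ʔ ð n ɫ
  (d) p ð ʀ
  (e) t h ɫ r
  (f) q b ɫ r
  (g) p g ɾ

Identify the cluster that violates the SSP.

a

(a) sonority 5-4: ill-formed.
(b) sonority 3-5: well-formed.
(c) sonority 1-4-5-6: well-formed.
(d) sonority 1-4-7: well-formed.
(e) sonority 1-3-6-7: well-formed.
(f) sonority 1-2-6-7: well-formed.
(g) sonority 1-2-7: well-formed.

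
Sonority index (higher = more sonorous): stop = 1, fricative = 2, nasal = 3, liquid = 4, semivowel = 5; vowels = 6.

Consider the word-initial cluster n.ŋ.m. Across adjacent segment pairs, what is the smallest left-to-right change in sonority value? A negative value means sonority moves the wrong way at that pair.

0

/n/ is a nasal (sonority 3).
/ŋ/ is a nasal (sonority 3).
/m/ is a nasal (sonority 3).
/n/→/ŋ/: change +0.
/ŋ/→/m/: change +0.
Minimum = 0.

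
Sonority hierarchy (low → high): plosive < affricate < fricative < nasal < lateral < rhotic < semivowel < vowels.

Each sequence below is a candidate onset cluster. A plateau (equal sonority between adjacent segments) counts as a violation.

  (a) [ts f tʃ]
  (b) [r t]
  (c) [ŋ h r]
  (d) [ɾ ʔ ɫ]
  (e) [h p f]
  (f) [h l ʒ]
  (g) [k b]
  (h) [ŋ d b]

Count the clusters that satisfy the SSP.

(a) 2-3-2 → violates
(b) 6-1 → violates
(c) 4-3-6 → violates
(d) 6-1-5 → violates
(e) 3-1-3 → violates
(f) 3-5-3 → violates
(g) 1-1 → violates
(h) 4-1-1 → violates

0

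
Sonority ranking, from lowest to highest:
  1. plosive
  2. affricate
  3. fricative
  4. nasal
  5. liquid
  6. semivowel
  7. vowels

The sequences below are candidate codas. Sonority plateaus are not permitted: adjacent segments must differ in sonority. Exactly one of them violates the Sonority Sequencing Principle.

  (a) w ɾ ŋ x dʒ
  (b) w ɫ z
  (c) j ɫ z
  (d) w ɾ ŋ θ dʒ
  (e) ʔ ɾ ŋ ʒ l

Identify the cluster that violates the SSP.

e

(a) 6-5-4-3-2 → obeys
(b) 6-5-3 → obeys
(c) 6-5-3 → obeys
(d) 6-5-4-3-2 → obeys
(e) 1-5-4-3-5 → violates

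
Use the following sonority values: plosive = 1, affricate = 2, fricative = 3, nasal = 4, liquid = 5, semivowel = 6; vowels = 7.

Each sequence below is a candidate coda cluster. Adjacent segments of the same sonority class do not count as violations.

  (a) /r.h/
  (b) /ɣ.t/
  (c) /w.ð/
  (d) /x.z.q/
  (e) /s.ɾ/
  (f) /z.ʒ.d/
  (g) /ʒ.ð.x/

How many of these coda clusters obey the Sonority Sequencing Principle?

6

(a) /r.h/: profile 5-3 — obeys.
(b) /ɣ.t/: profile 3-1 — obeys.
(c) /w.ð/: profile 6-3 — obeys.
(d) /x.z.q/: profile 3-3-1 — obeys.
(e) /s.ɾ/: profile 3-5 — violates.
(f) /z.ʒ.d/: profile 3-3-1 — obeys.
(g) /ʒ.ð.x/: profile 3-3-3 — obeys.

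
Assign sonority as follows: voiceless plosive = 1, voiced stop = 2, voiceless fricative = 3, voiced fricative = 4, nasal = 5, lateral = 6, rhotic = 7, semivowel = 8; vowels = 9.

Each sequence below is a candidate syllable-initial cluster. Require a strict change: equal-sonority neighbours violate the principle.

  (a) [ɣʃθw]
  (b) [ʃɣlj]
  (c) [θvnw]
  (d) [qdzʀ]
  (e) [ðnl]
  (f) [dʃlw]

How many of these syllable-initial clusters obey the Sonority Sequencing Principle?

(a) 4-3-3-8 → violates
(b) 3-4-6-8 → obeys
(c) 3-4-5-8 → obeys
(d) 1-2-4-7 → obeys
(e) 4-5-6 → obeys
(f) 2-3-6-8 → obeys

5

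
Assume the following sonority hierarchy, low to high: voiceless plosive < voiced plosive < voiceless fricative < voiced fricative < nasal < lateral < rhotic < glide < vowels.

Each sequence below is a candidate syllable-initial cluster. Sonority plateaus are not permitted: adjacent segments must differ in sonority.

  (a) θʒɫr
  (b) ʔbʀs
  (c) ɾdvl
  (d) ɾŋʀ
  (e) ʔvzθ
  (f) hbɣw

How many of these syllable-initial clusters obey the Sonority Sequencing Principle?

1

(a) θʒɫr: profile 3-4-6-7 — obeys.
(b) ʔbʀs: profile 1-2-7-3 — violates.
(c) ɾdvl: profile 7-2-4-6 — violates.
(d) ɾŋʀ: profile 7-5-7 — violates.
(e) ʔvzθ: profile 1-4-4-3 — violates.
(f) hbɣw: profile 3-2-4-8 — violates.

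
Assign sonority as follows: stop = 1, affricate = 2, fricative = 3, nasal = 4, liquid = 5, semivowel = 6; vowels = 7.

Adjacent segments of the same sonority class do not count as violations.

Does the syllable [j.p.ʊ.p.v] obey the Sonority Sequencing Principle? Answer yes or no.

Onset: /j/ is a semivowel (sonority 6), /p/ is a stop (sonority 1); then the nucleus /ʊ/ (sonority 7).
Onset profile 6-1-7 — does not rise throughout.
Coda: /p/ is a stop (sonority 1), /v/ is a fricative (sonority 3).
Coda profile 7-1-3 — does not fall throughout.

no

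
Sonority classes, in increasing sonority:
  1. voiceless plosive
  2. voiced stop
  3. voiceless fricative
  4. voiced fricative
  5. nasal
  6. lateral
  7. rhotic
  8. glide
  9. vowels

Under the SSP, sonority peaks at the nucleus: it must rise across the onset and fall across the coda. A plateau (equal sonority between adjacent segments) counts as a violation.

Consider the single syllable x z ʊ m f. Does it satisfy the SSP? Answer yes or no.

yes

Onset: /x/ is a voiceless fricative (sonority 3), /z/ is a voiced fricative (sonority 4); then the nucleus /ʊ/ (sonority 9).
Onset profile 3-4-9 — rises to the nucleus.
Coda: /m/ is a nasal (sonority 5), /f/ is a voiceless fricative (sonority 3).
Coda profile 9-5-3 — falls from the nucleus.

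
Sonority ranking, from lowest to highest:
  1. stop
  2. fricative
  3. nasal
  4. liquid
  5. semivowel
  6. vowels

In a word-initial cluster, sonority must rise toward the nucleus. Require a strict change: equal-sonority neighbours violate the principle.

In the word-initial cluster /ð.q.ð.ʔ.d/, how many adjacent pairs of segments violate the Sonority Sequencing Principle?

/ð/: fricative = 2.
/q/: stop = 1.
/ð/: fricative = 2.
/ʔ/: stop = 1.
/d/: stop = 1.
/ð/→/q/: 2→1 (does not rise) — violation.
/q/→/ð/: 1→2 (rises) — ok.
/ð/→/ʔ/: 2→1 (does not rise) — violation.
/ʔ/→/d/: 1→1 (plateau) — violation.

3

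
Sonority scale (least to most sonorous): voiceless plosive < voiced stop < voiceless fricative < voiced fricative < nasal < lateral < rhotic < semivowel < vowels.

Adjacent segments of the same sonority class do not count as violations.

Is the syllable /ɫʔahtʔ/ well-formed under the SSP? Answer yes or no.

Onset: /ɫ/ is a lateral (sonority 6), /ʔ/ is a voiceless plosive (sonority 1); then the nucleus /a/ (sonority 9).
Onset profile 6-1-9 — does not rise throughout.
Coda: /h/ is a voiceless fricative (sonority 3), /t/ is a voiceless plosive (sonority 1), /ʔ/ is a voiceless plosive (sonority 1).
Coda profile 9-3-1-1 — falls from the nucleus.

no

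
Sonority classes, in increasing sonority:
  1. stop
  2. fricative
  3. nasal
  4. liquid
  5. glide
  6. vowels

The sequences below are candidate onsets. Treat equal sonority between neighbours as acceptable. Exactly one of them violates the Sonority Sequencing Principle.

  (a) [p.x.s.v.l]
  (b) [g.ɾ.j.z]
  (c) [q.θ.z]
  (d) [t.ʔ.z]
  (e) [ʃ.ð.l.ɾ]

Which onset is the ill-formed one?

b

(a) 1-2-2-2-4 → obeys
(b) 1-4-5-2 → violates
(c) 1-2-2 → obeys
(d) 1-1-2 → obeys
(e) 2-2-4-4 → obeys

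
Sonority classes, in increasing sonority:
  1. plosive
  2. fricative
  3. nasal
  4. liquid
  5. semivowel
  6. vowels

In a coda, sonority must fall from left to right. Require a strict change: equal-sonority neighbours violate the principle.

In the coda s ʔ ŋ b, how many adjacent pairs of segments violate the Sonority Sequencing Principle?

/s/ is a fricative (sonority 2).
/ʔ/ is a plosive (sonority 1).
/ŋ/ is a nasal (sonority 3).
/b/ is a plosive (sonority 1).
/s/→/ʔ/: 2→1 (falls) — ok.
/ʔ/→/ŋ/: 1→3 (does not fall) — violation.
/ŋ/→/b/: 3→1 (falls) — ok.

1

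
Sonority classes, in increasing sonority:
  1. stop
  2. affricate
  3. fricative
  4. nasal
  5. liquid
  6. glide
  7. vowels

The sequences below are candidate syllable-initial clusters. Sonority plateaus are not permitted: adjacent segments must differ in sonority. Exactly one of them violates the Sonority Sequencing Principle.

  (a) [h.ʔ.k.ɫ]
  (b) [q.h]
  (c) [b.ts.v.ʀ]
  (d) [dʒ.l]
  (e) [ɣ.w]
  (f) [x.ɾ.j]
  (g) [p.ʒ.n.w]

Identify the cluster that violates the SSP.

(a) [h.ʔ.k.ɫ]: profile 3-1-1-5 — violates.
(b) [q.h]: profile 1-3 — obeys.
(c) [b.ts.v.ʀ]: profile 1-2-3-5 — obeys.
(d) [dʒ.l]: profile 2-5 — obeys.
(e) [ɣ.w]: profile 3-6 — obeys.
(f) [x.ɾ.j]: profile 3-5-6 — obeys.
(g) [p.ʒ.n.w]: profile 1-3-4-6 — obeys.

a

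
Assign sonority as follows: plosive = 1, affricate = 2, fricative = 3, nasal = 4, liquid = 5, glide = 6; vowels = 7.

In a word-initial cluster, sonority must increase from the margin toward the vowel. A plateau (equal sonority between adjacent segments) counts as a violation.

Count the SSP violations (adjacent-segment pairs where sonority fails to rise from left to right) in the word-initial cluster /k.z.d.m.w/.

1

/k/ — plosive, sonority 1.
/z/ — fricative, sonority 3.
/d/ — plosive, sonority 1.
/m/ — nasal, sonority 4.
/w/ — glide, sonority 6.
/k/→/z/: 1→3 (rises) — ok.
/z/→/d/: 3→1 (does not rise) — violation.
/d/→/m/: 1→4 (rises) — ok.
/m/→/w/: 4→6 (rises) — ok.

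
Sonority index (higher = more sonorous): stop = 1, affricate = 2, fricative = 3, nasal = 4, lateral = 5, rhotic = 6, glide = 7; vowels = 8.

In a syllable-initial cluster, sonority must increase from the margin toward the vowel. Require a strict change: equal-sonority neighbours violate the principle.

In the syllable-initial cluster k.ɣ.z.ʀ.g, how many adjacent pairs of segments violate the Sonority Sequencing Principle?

/k/ is a stop (sonority 1).
/ɣ/ is a fricative (sonority 3).
/z/ is a fricative (sonority 3).
/ʀ/ is a rhotic (sonority 6).
/g/ is a stop (sonority 1).
/k/→/ɣ/: 1→3 (rises) — ok.
/ɣ/→/z/: 3→3 (plateau) — violation.
/z/→/ʀ/: 3→6 (rises) — ok.
/ʀ/→/g/: 6→1 (does not rise) — violation.

2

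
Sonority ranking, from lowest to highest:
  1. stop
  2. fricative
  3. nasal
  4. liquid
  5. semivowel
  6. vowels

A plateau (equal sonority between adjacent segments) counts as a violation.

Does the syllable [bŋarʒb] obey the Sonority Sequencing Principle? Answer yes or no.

Onset: /b/ is a stop (sonority 1), /ŋ/ is a nasal (sonority 3); then the nucleus /a/ (sonority 6).
Onset profile 1-3-6 — rises to the nucleus.
Coda: /r/ is a liquid (sonority 4), /ʒ/ is a fricative (sonority 2), /b/ is a stop (sonority 1).
Coda profile 6-4-2-1 — falls from the nucleus.

yes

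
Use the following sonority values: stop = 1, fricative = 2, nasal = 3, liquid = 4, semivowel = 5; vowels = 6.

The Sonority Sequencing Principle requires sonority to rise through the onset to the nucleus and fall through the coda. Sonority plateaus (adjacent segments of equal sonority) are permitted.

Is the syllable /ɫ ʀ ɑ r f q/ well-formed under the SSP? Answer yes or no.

yes

Onset: /ɫ/ is a liquid (sonority 4), /ʀ/ is a liquid (sonority 4); then the nucleus /ɑ/ (sonority 6).
Onset profile 4-4-6 — rises to the nucleus.
Coda: /r/ is a liquid (sonority 4), /f/ is a fricative (sonority 2), /q/ is a stop (sonority 1).
Coda profile 6-4-2-1 — falls from the nucleus.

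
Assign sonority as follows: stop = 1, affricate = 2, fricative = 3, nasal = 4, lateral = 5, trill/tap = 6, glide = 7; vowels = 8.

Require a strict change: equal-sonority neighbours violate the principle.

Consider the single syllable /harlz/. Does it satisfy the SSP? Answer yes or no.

yes

Onset: /h/ is a fricative (sonority 3); then the nucleus /a/ (sonority 8).
Onset profile 3-8 — rises to the nucleus.
Coda: /r/ is a trill/tap (sonority 6), /l/ is a lateral (sonority 5), /z/ is a fricative (sonority 3).
Coda profile 8-6-5-3 — falls from the nucleus.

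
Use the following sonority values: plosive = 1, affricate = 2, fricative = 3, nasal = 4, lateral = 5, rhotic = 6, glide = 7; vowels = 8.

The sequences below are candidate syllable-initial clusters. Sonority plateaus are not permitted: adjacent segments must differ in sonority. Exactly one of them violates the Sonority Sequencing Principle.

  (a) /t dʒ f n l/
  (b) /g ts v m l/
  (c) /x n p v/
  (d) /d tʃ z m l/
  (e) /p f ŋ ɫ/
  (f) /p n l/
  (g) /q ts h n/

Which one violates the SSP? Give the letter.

(a) /t dʒ f n l/: profile 1-2-3-4-5 — obeys.
(b) /g ts v m l/: profile 1-2-3-4-5 — obeys.
(c) /x n p v/: profile 3-4-1-3 — violates.
(d) /d tʃ z m l/: profile 1-2-3-4-5 — obeys.
(e) /p f ŋ ɫ/: profile 1-3-4-5 — obeys.
(f) /p n l/: profile 1-4-5 — obeys.
(g) /q ts h n/: profile 1-2-3-4 — obeys.

c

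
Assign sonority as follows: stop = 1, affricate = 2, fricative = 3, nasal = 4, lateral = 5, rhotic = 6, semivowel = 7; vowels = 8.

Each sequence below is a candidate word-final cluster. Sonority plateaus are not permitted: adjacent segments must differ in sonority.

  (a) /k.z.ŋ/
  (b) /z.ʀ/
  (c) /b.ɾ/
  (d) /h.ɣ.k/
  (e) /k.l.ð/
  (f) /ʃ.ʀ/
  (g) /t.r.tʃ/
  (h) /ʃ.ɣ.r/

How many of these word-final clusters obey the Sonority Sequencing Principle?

0

(a) sonority 1-3-4: ill-formed.
(b) sonority 3-6: ill-formed.
(c) sonority 1-6: ill-formed.
(d) sonority 3-3-1: ill-formed.
(e) sonority 1-5-3: ill-formed.
(f) sonority 3-6: ill-formed.
(g) sonority 1-6-2: ill-formed.
(h) sonority 3-3-6: ill-formed.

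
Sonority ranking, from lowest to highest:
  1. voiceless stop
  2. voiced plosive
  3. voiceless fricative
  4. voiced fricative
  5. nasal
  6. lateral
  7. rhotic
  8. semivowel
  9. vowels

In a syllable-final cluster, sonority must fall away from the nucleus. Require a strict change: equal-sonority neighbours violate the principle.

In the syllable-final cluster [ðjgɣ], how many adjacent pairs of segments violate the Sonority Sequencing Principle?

2

/ð/ is a voiced fricative (sonority 4).
/j/ is a semivowel (sonority 8).
/g/ is a voiced plosive (sonority 2).
/ɣ/ is a voiced fricative (sonority 4).
/ð/→/j/: 4→8 (does not fall) — violation.
/j/→/g/: 8→2 (falls) — ok.
/g/→/ɣ/: 2→4 (does not fall) — violation.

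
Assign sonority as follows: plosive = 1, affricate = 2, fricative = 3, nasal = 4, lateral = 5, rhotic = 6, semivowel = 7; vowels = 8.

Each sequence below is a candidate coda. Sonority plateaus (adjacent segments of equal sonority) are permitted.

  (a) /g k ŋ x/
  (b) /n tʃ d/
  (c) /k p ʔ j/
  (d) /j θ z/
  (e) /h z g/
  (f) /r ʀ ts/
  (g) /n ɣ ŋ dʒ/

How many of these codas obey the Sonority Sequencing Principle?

(a) /g k ŋ x/: profile 1-1-4-3 — violates.
(b) /n tʃ d/: profile 4-2-1 — obeys.
(c) /k p ʔ j/: profile 1-1-1-7 — violates.
(d) /j θ z/: profile 7-3-3 — obeys.
(e) /h z g/: profile 3-3-1 — obeys.
(f) /r ʀ ts/: profile 6-6-2 — obeys.
(g) /n ɣ ŋ dʒ/: profile 4-3-4-2 — violates.

4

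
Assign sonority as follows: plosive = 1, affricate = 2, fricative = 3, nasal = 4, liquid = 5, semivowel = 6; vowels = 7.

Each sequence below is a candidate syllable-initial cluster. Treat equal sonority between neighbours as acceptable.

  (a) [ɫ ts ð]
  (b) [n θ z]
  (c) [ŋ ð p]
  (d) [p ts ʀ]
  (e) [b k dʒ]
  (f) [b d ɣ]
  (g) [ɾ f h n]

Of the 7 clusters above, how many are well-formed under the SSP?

3

(a) sonority 5-2-3: ill-formed.
(b) sonority 4-3-3: ill-formed.
(c) sonority 4-3-1: ill-formed.
(d) sonority 1-2-5: well-formed.
(e) sonority 1-1-2: well-formed.
(f) sonority 1-1-3: well-formed.
(g) sonority 5-3-3-4: ill-formed.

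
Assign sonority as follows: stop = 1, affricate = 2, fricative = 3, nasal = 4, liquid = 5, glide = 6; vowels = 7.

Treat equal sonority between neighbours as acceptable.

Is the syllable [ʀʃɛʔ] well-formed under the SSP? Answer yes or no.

no

Onset: /ʀ/ is a liquid (sonority 5), /ʃ/ is a fricative (sonority 3); then the nucleus /ɛ/ (sonority 7).
Onset profile 5-3-7 — does not rise throughout.
Coda: /ʔ/ is a stop (sonority 1).
Coda profile 7-1 — falls from the nucleus.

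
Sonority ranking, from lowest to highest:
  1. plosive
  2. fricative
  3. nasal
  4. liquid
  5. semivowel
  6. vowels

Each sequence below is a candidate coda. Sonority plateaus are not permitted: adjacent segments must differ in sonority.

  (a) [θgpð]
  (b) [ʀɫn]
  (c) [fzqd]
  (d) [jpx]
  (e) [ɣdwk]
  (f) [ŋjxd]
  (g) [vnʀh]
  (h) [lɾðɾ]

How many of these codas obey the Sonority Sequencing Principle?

0

(a) sonority 2-1-1-2: ill-formed.
(b) sonority 4-4-3: ill-formed.
(c) sonority 2-2-1-1: ill-formed.
(d) sonority 5-1-2: ill-formed.
(e) sonority 2-1-5-1: ill-formed.
(f) sonority 3-5-2-1: ill-formed.
(g) sonority 2-3-4-2: ill-formed.
(h) sonority 4-4-2-4: ill-formed.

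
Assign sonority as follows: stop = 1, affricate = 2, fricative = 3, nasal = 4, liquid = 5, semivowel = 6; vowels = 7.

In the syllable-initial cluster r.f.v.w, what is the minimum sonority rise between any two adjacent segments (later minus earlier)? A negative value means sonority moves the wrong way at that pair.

-2

/r/ — liquid, sonority 5.
/f/ — fricative, sonority 3.
/v/ — fricative, sonority 3.
/w/ — semivowel, sonority 6.
/r/→/f/: change -2.
/f/→/v/: change +0.
/v/→/w/: change +3.
Minimum = -2.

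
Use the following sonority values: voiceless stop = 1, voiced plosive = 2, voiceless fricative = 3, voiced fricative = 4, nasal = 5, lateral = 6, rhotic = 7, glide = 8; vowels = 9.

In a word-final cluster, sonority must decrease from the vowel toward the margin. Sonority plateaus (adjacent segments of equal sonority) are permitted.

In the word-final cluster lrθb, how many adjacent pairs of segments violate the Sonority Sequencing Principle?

1

/l/ — lateral, sonority 6.
/r/ — rhotic, sonority 7.
/θ/ — voiceless fricative, sonority 3.
/b/ — voiced plosive, sonority 2.
/l/→/r/: 6→7 (does not fall) — violation.
/r/→/θ/: 7→3 (falls) — ok.
/θ/→/b/: 3→2 (falls) — ok.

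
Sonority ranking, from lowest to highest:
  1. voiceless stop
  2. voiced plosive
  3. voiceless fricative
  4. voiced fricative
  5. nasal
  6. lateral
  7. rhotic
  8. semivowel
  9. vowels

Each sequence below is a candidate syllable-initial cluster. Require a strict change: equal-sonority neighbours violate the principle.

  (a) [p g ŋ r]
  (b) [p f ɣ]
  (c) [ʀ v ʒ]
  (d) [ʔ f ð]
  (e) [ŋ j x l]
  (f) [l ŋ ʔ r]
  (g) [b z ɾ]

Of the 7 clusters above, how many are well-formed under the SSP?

4

(a) sonority 1-2-5-7: well-formed.
(b) sonority 1-3-4: well-formed.
(c) sonority 7-4-4: ill-formed.
(d) sonority 1-3-4: well-formed.
(e) sonority 5-8-3-6: ill-formed.
(f) sonority 6-5-1-7: ill-formed.
(g) sonority 2-4-7: well-formed.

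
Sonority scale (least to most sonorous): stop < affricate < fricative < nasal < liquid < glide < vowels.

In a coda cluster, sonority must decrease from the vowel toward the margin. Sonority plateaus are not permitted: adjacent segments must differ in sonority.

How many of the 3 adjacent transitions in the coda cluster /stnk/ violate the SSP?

1

/s/: fricative = 3.
/t/: stop = 1.
/n/: nasal = 4.
/k/: stop = 1.
/s/→/t/: 3→1 (falls) — ok.
/t/→/n/: 1→4 (does not fall) — violation.
/n/→/k/: 4→1 (falls) — ok.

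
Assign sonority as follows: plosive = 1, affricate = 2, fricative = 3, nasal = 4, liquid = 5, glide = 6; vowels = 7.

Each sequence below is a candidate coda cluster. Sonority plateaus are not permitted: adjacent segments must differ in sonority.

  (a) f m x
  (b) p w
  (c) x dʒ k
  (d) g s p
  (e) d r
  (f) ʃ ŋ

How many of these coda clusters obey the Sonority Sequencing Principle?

1

(a) sonority 3-4-3: ill-formed.
(b) sonority 1-6: ill-formed.
(c) sonority 3-2-1: well-formed.
(d) sonority 1-3-1: ill-formed.
(e) sonority 1-5: ill-formed.
(f) sonority 3-4: ill-formed.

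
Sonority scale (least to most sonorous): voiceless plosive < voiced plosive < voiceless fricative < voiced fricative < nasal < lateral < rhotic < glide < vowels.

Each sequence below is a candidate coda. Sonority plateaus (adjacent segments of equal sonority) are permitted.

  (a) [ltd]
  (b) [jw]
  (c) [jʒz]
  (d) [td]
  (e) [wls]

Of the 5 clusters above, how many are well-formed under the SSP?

(a) 6-1-2 → violates
(b) 8-8 → obeys
(c) 8-4-4 → obeys
(d) 1-2 → violates
(e) 8-6-3 → obeys

3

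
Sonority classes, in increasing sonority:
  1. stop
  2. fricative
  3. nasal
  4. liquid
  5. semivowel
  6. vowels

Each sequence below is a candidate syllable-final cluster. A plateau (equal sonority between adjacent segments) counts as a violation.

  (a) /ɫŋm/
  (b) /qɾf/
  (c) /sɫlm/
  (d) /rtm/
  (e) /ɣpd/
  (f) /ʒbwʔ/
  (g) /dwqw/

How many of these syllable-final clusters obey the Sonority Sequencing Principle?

0

(a) 4-3-3 → violates
(b) 1-4-2 → violates
(c) 2-4-4-3 → violates
(d) 4-1-3 → violates
(e) 2-1-1 → violates
(f) 2-1-5-1 → violates
(g) 1-5-1-5 → violates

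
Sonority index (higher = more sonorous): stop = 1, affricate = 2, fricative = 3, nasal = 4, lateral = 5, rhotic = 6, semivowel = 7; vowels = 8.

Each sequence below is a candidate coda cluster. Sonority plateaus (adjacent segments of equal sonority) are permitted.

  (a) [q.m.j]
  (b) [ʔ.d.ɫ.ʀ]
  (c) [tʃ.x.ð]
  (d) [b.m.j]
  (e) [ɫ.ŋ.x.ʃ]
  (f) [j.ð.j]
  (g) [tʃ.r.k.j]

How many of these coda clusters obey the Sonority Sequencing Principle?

(a) [q.m.j]: profile 1-4-7 — violates.
(b) [ʔ.d.ɫ.ʀ]: profile 1-1-5-6 — violates.
(c) [tʃ.x.ð]: profile 2-3-3 — violates.
(d) [b.m.j]: profile 1-4-7 — violates.
(e) [ɫ.ŋ.x.ʃ]: profile 5-4-3-3 — obeys.
(f) [j.ð.j]: profile 7-3-7 — violates.
(g) [tʃ.r.k.j]: profile 2-6-1-7 — violates.

1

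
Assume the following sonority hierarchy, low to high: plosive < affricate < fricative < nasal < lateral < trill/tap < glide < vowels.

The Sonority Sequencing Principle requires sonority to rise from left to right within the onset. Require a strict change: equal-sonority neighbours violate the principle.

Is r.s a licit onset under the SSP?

no

/r/ is a trill/tap (sonority 6).
/s/ is a fricative (sonority 3).
The profile is 6-3. Between /r/ (6) and /s/ (3) sonority does not rise, so the cluster violates the SSP.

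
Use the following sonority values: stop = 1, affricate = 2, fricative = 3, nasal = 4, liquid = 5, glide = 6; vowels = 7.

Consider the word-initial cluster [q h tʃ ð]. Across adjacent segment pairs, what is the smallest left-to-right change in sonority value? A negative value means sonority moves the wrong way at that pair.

-1

/q/: stop = 1.
/h/: fricative = 3.
/tʃ/: affricate = 2.
/ð/: fricative = 3.
/q/→/h/: change +2.
/h/→/tʃ/: change -1.
/tʃ/→/ð/: change +1.
Minimum = -1.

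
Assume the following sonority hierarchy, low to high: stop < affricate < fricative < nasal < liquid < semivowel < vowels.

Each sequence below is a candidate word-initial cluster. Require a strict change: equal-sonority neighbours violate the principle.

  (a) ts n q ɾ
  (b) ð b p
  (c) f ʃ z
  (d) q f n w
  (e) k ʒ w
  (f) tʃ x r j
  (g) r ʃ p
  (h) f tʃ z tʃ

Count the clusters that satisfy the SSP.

(a) sonority 2-4-1-5: ill-formed.
(b) sonority 3-1-1: ill-formed.
(c) sonority 3-3-3: ill-formed.
(d) sonority 1-3-4-6: well-formed.
(e) sonority 1-3-6: well-formed.
(f) sonority 2-3-5-6: well-formed.
(g) sonority 5-3-1: ill-formed.
(h) sonority 3-2-3-2: ill-formed.

3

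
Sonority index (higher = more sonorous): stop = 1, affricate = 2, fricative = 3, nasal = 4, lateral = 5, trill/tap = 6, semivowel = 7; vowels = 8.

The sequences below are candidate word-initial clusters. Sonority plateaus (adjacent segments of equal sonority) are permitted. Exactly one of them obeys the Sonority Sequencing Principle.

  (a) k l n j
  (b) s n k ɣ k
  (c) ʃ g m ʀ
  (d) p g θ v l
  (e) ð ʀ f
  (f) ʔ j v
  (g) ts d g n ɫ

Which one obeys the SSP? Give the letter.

(a) k l n j: profile 1-5-4-7 — violates.
(b) s n k ɣ k: profile 3-4-1-3-1 — violates.
(c) ʃ g m ʀ: profile 3-1-4-6 — violates.
(d) p g θ v l: profile 1-1-3-3-5 — obeys.
(e) ð ʀ f: profile 3-6-3 — violates.
(f) ʔ j v: profile 1-7-3 — violates.
(g) ts d g n ɫ: profile 2-1-1-4-5 — violates.

d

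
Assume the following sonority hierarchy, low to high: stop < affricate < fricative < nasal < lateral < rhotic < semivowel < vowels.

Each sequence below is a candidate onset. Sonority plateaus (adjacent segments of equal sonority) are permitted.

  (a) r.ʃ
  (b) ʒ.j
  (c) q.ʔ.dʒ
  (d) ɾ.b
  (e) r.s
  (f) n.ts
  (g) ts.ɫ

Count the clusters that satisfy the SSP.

3

(a) r.ʃ: profile 6-3 — violates.
(b) ʒ.j: profile 3-7 — obeys.
(c) q.ʔ.dʒ: profile 1-1-2 — obeys.
(d) ɾ.b: profile 6-1 — violates.
(e) r.s: profile 6-3 — violates.
(f) n.ts: profile 4-2 — violates.
(g) ts.ɫ: profile 2-5 — obeys.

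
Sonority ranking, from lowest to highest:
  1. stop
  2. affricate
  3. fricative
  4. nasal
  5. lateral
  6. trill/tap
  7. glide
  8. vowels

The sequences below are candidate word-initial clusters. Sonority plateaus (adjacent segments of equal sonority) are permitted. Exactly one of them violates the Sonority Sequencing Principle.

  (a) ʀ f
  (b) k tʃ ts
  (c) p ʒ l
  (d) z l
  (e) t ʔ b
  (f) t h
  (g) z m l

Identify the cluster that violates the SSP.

a

(a) 6-3 → violates
(b) 1-2-2 → obeys
(c) 1-3-5 → obeys
(d) 3-5 → obeys
(e) 1-1-1 → obeys
(f) 1-3 → obeys
(g) 3-4-5 → obeys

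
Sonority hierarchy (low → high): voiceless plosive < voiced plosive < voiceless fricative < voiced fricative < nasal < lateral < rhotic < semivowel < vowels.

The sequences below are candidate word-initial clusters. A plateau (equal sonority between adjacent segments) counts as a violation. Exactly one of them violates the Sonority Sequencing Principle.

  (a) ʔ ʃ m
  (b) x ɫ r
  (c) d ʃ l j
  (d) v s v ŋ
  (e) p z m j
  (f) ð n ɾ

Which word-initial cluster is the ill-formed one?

(a) sonority 1-3-5: well-formed.
(b) sonority 3-6-7: well-formed.
(c) sonority 2-3-6-8: well-formed.
(d) sonority 4-3-4-5: ill-formed.
(e) sonority 1-4-5-8: well-formed.
(f) sonority 4-5-7: well-formed.

d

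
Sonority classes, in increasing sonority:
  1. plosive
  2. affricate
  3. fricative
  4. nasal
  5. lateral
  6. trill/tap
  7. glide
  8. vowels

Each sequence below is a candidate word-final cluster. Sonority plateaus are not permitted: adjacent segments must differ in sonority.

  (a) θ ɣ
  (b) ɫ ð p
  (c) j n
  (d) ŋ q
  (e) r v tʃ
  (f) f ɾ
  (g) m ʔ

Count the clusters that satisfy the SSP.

(a) sonority 3-3: ill-formed.
(b) sonority 5-3-1: well-formed.
(c) sonority 7-4: well-formed.
(d) sonority 4-1: well-formed.
(e) sonority 6-3-2: well-formed.
(f) sonority 3-6: ill-formed.
(g) sonority 4-1: well-formed.

5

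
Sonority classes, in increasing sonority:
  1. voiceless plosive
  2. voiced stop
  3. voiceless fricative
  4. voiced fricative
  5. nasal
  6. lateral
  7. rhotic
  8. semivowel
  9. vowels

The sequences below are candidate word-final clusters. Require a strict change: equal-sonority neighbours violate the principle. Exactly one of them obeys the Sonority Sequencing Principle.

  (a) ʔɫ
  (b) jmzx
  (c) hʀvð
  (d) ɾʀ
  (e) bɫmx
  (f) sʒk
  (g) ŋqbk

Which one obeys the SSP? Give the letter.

(a) ʔɫ: profile 1-6 — violates.
(b) jmzx: profile 8-5-4-3 — obeys.
(c) hʀvð: profile 3-7-4-4 — violates.
(d) ɾʀ: profile 7-7 — violates.
(e) bɫmx: profile 2-6-5-3 — violates.
(f) sʒk: profile 3-4-1 — violates.
(g) ŋqbk: profile 5-1-2-1 — violates.

b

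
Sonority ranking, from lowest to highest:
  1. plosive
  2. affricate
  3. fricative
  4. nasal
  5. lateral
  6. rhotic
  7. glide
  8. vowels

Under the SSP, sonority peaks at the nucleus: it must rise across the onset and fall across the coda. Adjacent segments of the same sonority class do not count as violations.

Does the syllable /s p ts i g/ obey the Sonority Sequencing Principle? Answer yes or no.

no

Onset: /s/ is a fricative (sonority 3), /p/ is a plosive (sonority 1), /ts/ is an affricate (sonority 2); then the nucleus /i/ (sonority 8).
Onset profile 3-1-2-8 — does not rise throughout.
Coda: /g/ is a plosive (sonority 1).
Coda profile 8-1 — falls from the nucleus.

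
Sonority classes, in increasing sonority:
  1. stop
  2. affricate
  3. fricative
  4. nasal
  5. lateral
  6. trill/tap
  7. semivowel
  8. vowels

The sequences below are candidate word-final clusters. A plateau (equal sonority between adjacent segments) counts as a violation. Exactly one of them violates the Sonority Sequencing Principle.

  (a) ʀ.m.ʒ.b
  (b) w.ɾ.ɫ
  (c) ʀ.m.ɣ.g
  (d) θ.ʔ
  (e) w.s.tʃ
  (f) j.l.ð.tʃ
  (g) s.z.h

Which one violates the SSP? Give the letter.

(a) 6-4-3-1 → obeys
(b) 7-6-5 → obeys
(c) 6-4-3-1 → obeys
(d) 3-1 → obeys
(e) 7-3-2 → obeys
(f) 7-5-3-2 → obeys
(g) 3-3-3 → violates

g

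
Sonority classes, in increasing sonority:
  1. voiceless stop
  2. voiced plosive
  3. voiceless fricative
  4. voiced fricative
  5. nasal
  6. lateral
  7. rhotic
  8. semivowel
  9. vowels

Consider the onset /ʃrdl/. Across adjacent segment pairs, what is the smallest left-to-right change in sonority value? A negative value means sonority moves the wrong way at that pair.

/ʃ/ — voiceless fricative, sonority 3.
/r/ — rhotic, sonority 7.
/d/ — voiced plosive, sonority 2.
/l/ — lateral, sonority 6.
/ʃ/→/r/: change +4.
/r/→/d/: change -5.
/d/→/l/: change +4.
Minimum = -5.

-5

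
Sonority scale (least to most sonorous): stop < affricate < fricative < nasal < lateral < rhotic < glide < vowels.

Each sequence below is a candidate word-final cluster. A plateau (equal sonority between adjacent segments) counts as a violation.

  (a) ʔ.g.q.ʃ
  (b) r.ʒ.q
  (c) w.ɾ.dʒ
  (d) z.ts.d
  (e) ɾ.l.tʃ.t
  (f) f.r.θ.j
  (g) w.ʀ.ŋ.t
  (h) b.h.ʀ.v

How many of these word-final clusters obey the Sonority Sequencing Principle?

5

(a) sonority 1-1-1-3: ill-formed.
(b) sonority 6-3-1: well-formed.
(c) sonority 7-6-2: well-formed.
(d) sonority 3-2-1: well-formed.
(e) sonority 6-5-2-1: well-formed.
(f) sonority 3-6-3-7: ill-formed.
(g) sonority 7-6-4-1: well-formed.
(h) sonority 1-3-6-3: ill-formed.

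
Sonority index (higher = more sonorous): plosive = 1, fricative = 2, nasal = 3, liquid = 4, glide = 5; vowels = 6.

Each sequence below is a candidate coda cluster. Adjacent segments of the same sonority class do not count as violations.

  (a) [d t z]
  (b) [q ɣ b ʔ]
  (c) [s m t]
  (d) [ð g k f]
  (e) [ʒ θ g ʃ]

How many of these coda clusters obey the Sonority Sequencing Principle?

(a) 1-1-2 → violates
(b) 1-2-1-1 → violates
(c) 2-3-1 → violates
(d) 2-1-1-2 → violates
(e) 2-2-1-2 → violates

0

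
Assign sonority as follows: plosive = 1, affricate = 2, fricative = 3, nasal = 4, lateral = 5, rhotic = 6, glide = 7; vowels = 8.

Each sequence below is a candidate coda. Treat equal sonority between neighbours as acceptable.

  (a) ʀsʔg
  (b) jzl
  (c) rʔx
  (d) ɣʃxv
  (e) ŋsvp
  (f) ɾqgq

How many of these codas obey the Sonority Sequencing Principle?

(a) ʀsʔg: profile 6-3-1-1 — obeys.
(b) jzl: profile 7-3-5 — violates.
(c) rʔx: profile 6-1-3 — violates.
(d) ɣʃxv: profile 3-3-3-3 — obeys.
(e) ŋsvp: profile 4-3-3-1 — obeys.
(f) ɾqgq: profile 6-1-1-1 — obeys.

4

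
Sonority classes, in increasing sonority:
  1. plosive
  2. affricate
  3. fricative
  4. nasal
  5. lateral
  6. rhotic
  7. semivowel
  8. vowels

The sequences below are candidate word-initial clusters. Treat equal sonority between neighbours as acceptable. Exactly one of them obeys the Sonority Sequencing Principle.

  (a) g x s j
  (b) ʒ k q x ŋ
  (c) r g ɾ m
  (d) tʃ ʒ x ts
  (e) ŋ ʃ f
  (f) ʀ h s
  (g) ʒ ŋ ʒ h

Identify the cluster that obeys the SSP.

a

(a) 1-3-3-7 → obeys
(b) 3-1-1-3-4 → violates
(c) 6-1-6-4 → violates
(d) 2-3-3-2 → violates
(e) 4-3-3 → violates
(f) 6-3-3 → violates
(g) 3-4-3-3 → violates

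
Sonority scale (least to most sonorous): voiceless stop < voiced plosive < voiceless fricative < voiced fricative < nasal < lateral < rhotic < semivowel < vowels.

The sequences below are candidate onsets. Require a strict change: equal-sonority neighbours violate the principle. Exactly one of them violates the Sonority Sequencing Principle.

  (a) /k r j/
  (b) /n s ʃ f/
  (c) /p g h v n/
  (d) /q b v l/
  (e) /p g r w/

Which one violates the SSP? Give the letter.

(a) sonority 1-7-8: well-formed.
(b) sonority 5-3-3-3: ill-formed.
(c) sonority 1-2-3-4-5: well-formed.
(d) sonority 1-2-4-6: well-formed.
(e) sonority 1-2-7-8: well-formed.

b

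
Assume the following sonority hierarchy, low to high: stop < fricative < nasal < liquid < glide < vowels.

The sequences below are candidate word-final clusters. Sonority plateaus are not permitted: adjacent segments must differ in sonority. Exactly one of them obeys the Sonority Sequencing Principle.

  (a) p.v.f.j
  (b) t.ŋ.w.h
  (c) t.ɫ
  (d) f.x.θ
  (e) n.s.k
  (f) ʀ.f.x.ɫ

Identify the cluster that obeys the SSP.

e

(a) 1-2-2-5 → violates
(b) 1-3-5-2 → violates
(c) 1-4 → violates
(d) 2-2-2 → violates
(e) 3-2-1 → obeys
(f) 4-2-2-4 → violates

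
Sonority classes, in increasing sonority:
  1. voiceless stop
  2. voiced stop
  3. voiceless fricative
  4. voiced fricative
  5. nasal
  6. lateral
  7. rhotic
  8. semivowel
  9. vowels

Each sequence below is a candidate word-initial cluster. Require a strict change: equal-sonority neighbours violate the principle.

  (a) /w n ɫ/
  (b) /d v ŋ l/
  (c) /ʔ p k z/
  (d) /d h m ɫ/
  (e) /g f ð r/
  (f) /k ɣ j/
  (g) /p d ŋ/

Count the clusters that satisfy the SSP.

5

(a) /w n ɫ/: profile 8-5-6 — violates.
(b) /d v ŋ l/: profile 2-4-5-6 — obeys.
(c) /ʔ p k z/: profile 1-1-1-4 — violates.
(d) /d h m ɫ/: profile 2-3-5-6 — obeys.
(e) /g f ð r/: profile 2-3-4-7 — obeys.
(f) /k ɣ j/: profile 1-4-8 — obeys.
(g) /p d ŋ/: profile 1-2-5 — obeys.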